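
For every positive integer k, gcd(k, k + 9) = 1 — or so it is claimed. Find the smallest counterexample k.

k = 3

Check each positive integer k in order until gcd(k, k + 9) > 1.
k = 1: gcd(1, 10) = 1.
k = 2: gcd(2, 11) = 1.
k = 3: gcd(3, 12) = 3.
So k = 3 is the smallest counterexample.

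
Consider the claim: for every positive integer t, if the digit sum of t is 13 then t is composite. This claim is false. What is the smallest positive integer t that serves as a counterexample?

We need the least positive integer t for which the digit sum of t is 13 but t is prime.
For t = 49, 58 the conclusion holds.
t = 67: digit sum 13; 67 is prime, not composite.
Hence t = 67 is a counterexample.

t = 67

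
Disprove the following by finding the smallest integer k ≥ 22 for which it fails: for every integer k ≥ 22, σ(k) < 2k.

We need the least integer k ≥ 22 for which the claim fails.
k = 22: σ(22) = 36; 36 < 44.
k = 23: σ(23) = 24; 24 < 46.
k = 24: σ(24) = 60; 60 ≥ 48.

k = 24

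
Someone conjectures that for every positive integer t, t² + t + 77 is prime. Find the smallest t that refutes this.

Check each positive integer t in order until t² + t + 77 is not prime.
t = 1: t² + t + 77 = 79, prime.
t = 2: t² + t + 77 = 83, prime.
t = 3: t² + t + 77 = 89, prime.
t = 4: t² + t + 77 = 97, prime.
t = 5: t² + t + 77 = 107, prime.
t = 6: t² + t + 77 = 119 = 7 × 17, composite.

t = 6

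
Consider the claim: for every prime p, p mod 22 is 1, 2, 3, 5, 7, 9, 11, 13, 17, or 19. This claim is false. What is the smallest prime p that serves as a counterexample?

We need the least prime p for which the claim fails.
For p = 2, 3, 5, 7, …, 23, 29, 31 the conclusion holds.
p = 37: 37 mod 22 = 15 — not in {1, 2, 3, 5, 7, 9, 11, 13, 17, 19}.

p = 37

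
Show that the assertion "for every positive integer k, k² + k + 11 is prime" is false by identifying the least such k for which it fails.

k = 10

For k = 1, 2, 3, 4, 5, 6, 7, 8, 9 the conclusion holds.
k = 10: k² + k + 11 = 121 = 11 × 11, composite.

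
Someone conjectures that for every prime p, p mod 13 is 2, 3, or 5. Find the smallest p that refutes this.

p = 7

Check each prime p in order until the claim fails.
p = 2: 2 mod 13 = 2.
p = 3: 3 mod 13 = 3.
p = 5: 5 mod 13 = 5.
p = 7: 7 mod 13 = 7 — not in {2, 3, 5}.
Thus p = 7 disproves the claim, and no smaller p works.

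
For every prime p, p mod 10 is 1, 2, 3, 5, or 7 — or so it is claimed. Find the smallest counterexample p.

p = 2: 2 mod 10 = 2.
p = 3: 3 mod 10 = 3.
p = 5: 5 mod 10 = 5.
p = 7: 7 mod 10 = 7.
p = 11: 11 mod 10 = 1.
p = 13: 13 mod 10 = 3.
p = 17: 17 mod 10 = 7.
p = 19: 19 mod 10 = 9 — not in {1, 2, 3, 5, 7}.

p = 19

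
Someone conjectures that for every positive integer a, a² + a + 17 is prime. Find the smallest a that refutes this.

For a = 1, 2, 3, 4, …, 13, 14, 15 the conclusion holds.
a = 16: a² + a + 17 = 289 = 17 × 17, composite.

a = 16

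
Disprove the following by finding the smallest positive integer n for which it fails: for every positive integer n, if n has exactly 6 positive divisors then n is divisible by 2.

Check each positive integer n in order until n has exactly 6 positive divisors but n is not divisible by 2.
The first 6 eligible values, up to n = 44, all satisfy the conclusion.
n = 45: τ(45) = 6; 45 mod 2 = 1.

n = 45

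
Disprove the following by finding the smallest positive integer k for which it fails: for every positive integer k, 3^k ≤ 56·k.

k = 6

Check each positive integer k in order until 3^k > 56·k.
k = 1: 3^k = 3 and 56·k = 56, so 3 ≤ 56.
k = 2: 3^k = 9 and 56·k = 112, so 9 ≤ 112.
k = 3: 3^k = 27 and 56·k = 168, so 27 ≤ 168.
k = 4: 3^k = 81 and 56·k = 224, so 81 ≤ 224.
k = 5: 3^k = 243 and 56·k = 280, so 243 ≤ 280.
k = 6: 3^k = 729 and 56·k = 336, so 729 > 336.
Thus k = 6 disproves the claim, and no smaller k works.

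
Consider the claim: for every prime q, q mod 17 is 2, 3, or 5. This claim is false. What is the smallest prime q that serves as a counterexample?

q = 7

Check each prime q in order until the claim fails.
For q = 2, 3, 5 the conclusion holds.
q = 7: 7 mod 17 = 7 — not in {2, 3, 5}.
Hence q = 7 is a counterexample.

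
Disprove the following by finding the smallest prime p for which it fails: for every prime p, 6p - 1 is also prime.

Check each prime p in order until 6p - 1 is not prime.
The first 4 eligible values, up to p = 7, all satisfy the conclusion.
p = 11: 6p - 1 = 65 = 5 × 13, not prime.
So p = 11 is the smallest counterexample.

p = 11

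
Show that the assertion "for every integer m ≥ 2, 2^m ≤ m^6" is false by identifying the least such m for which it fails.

We need the least integer m ≥ 2 for which 2^m > m^6.
For m = 2, 3, 4, 5, …, 27, 28, 29 the conclusion holds.
m = 30: 2^m = 1073741824 and m^6 = 729000000, so 1073741824 > 729000000.
Hence m = 30 is a counterexample.

m = 30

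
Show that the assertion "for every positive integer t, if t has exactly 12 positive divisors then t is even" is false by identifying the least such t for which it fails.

For t = 60, 72, 84, 90, …, 294, 306, 308 the conclusion holds.
t = 315: divisors of 315: 12 divisors; 315 is odd.

t = 315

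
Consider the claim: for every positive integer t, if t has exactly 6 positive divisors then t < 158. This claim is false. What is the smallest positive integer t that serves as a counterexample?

t = 164

Check each positive integer t in order until t has exactly 6 positive divisors but the claim fails.
For t = 12, 18, 20, 28, …, 147, 148, 153 the conclusion holds.
t = 164: τ(164) = 6; 164 ≥ 158.
So t = 164 is the smallest counterexample.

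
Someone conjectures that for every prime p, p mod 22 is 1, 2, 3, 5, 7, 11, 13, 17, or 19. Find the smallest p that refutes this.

We need the least prime p for which the claim fails.
The first 10 eligible values, up to p = 29, all satisfy the conclusion.
p = 31: 31 mod 22 = 9 — not in {1, 2, 3, 5, 7, 11, 13, 17, 19}.
Thus p = 31 disproves the claim, and no smaller p works.

p = 31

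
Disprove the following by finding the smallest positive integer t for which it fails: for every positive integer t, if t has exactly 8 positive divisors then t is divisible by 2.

We need the least positive integer t for which t has exactly 8 positive divisors but t is not divisible by 2.
For t = 24, 30, 40, 42, …, 88, 102, 104 the conclusion holds.
t = 105: τ(105) = 8; 105 mod 2 = 1.
Thus t = 105 disproves the claim, and no smaller t works.

t = 105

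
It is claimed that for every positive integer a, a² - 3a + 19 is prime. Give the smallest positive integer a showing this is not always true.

For a = 1, 2, 3, 4, …, 15, 16, 17 the conclusion holds.
a = 18: a² - 3a + 19 = 289 = 17 × 17, composite.
Hence a = 18 is a counterexample.

a = 18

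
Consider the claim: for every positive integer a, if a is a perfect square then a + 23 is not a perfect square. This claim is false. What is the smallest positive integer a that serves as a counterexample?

We need the least positive integer a for which a is a perfect square but a + 23 is a perfect square.
For a = 1, 4, 9, 16, 25, 36, 49, 64, 81, 100 the conclusion holds.
a = 121: 121 = 11² and 121 + 23 = 144 = 12².
Thus a = 121 disproves the claim, and no smaller a works.

a = 121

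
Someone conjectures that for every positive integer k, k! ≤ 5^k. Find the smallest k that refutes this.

For k = 1, 2, 3, 4, …, 9, 10, 11 the conclusion holds.
k = 12: k! = 479001600 and 5^k = 244140625, so 479001600 > 244140625.
Thus k = 12 disproves the claim, and no smaller k works.

k = 12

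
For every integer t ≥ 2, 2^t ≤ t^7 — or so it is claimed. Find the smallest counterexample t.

Check each integer t ≥ 2 in order until 2^t > t^7.
For t = 2, 3, 4, 5, …, 34, 35, 36 the conclusion holds.
t = 37: 2^t = 137438953472 and t^7 = 94931877133, so 137438953472 > 94931877133.

t = 37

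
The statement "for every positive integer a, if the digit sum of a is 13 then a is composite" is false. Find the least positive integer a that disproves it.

a = 67

For a = 49, 58 the conclusion holds.
a = 67: digit sum 13; 67 is prime, not composite.
Thus a = 67 disproves the claim, and no smaller a works.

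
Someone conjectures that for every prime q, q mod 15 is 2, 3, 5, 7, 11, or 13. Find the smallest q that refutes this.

We need the least prime q for which the claim fails.
For q = 2, 3, 5, 7, 11, 13, 17 the conclusion holds.
q = 19: 19 mod 15 = 4 — not in {2, 3, 5, 7, 11, 13}.

q = 19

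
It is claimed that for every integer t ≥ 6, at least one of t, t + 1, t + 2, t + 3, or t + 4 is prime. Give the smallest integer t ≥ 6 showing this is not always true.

A counterexample is any integer t ≥ 6 such that t, t + 1, t + 2, t + 3, t + 4 are all composite; we check each in order.
For t = 6, 7, 8, 9, …, 21, 22, 23 the conclusion holds.
t = 24: 24 = 2 × 12; 25 = 5 × 5; 26 = 2 × 13; 27 = 3 × 9; 28 = 2 × 14 — all composite.

t = 24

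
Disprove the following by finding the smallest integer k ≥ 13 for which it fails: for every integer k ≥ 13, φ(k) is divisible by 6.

A counterexample is any integer k ≥ 13 such that φ(k) is not divisible by 6; we check each in order.
k = 13: φ(13) = 12; 12 mod 6 = 0.
k = 14: φ(14) = 6; 6 mod 6 = 0.
k = 15: φ(15) = 8; 8 mod 6 = 2.

k = 15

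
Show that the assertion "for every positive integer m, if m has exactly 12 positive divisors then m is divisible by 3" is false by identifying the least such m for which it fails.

For m = 60, 72, 84, 90, 96, 108, 126, 132 the conclusion holds.
m = 140: τ(140) = 12; 140 mod 3 = 2.
Hence m = 140 is a counterexample.

m = 140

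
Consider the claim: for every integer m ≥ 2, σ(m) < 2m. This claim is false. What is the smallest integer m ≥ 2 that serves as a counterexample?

m = 6

The first 4 eligible values, up to m = 5, all satisfy the conclusion.
m = 6: σ(6) = 12; 12 ≥ 12.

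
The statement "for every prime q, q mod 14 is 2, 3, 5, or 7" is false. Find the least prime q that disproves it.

We need the least prime q for which the claim fails.
q = 2: 2 mod 14 = 2.
q = 3: 3 mod 14 = 3.
q = 5: 5 mod 14 = 5.
q = 7: 7 mod 14 = 7.
q = 11: 11 mod 14 = 11 — not in {2, 3, 5, 7}.
Hence q = 11 is a counterexample.

q = 11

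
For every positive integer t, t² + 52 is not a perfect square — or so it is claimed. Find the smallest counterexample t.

t = 12

For t = 1, 2, 3, 4, …, 9, 10, 11 the conclusion holds.
t = 12: 12² + 52 = 196 = 14², a perfect square.
Hence t = 12 is a counterexample.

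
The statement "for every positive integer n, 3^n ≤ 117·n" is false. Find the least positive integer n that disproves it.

n = 6

A counterexample is any positive integer n such that 3^n > 117·n; we check each in order.
For n = 1, 2, 3, 4, 5 the conclusion holds.
n = 6: 3^n = 729 and 117·n = 702, so 729 > 702.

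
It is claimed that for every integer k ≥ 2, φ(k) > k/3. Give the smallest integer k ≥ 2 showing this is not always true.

k = 6

We need the least integer k ≥ 2 for which the claim fails.
The first 4 eligible values, up to k = 5, all satisfy the conclusion.
k = 6: φ(6) = 2 and 6/3 = 2, so φ(6) ≤ 6/3.
So k = 6 is the smallest counterexample.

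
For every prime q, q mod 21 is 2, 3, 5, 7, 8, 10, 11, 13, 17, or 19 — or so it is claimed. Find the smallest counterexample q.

q = 37

We need the least prime q for which the claim fails.
For q = 2, 3, 5, 7, …, 23, 29, 31 the conclusion holds.
q = 37: 37 mod 21 = 16 — not in {2, 3, 5, 7, 8, 10, 11, 13, 17, 19}.
So q = 37 is the smallest counterexample.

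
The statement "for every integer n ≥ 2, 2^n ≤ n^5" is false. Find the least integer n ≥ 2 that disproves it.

We need the least integer n ≥ 2 for which 2^n > n^5.
For n = 2, 3, 4, 5, …, 20, 21, 22 the conclusion holds.
n = 23: 2^n = 8388608 and n^5 = 6436343, so 8388608 > 6436343.
Thus n = 23 disproves the claim, and no smaller n works.

n = 23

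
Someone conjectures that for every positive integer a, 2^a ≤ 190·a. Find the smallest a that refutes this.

We need the least positive integer a for which 2^a > 190·a.
The first 11 eligible values, up to a = 11, all satisfy the conclusion.
a = 12: 2^a = 4096 and 190·a = 2280, so 4096 > 2280.

a = 12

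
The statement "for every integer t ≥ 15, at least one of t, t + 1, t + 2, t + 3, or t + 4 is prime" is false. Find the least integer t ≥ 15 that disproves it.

t = 24

For t = 15, 16, 17, 18, 19, 20, 21, 22, 23 the conclusion holds.
t = 24: 24 = 2 × 12; 25 = 5 × 5; 26 = 2 × 13; 27 = 3 × 9; 28 = 2 × 14 — all composite.
So t = 24 is the smallest counterexample.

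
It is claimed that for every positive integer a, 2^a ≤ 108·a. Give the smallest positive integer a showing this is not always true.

The first 10 eligible values, up to a = 10, all satisfy the conclusion.
a = 11: 2^a = 2048 and 108·a = 1188, so 2048 > 1188.

a = 11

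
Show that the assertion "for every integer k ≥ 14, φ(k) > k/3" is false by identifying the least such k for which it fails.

k = 18

Check each integer k ≥ 14 in order until the claim fails.
For k = 14, 15, 16, 17 the conclusion holds.
k = 18: φ(18) = 6 and 18/3 = 6, so φ(18) ≤ 18/3.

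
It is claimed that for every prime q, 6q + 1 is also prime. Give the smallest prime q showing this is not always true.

q = 19

We need the least prime q for which 6q + 1 is not prime.
For q = 2, 3, 5, 7, 11, 13, 17 the conclusion holds.
q = 19: 6q + 1 = 115 = 5 × 23, not prime.
So q = 19 is the smallest counterexample.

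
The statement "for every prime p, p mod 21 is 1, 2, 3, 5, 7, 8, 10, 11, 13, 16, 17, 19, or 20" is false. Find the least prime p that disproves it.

p = 67

We need the least prime p for which the claim fails.
For p = 2, 3, 5, 7, …, 53, 59, 61 the conclusion holds.
p = 67: 67 mod 21 = 4 — not in {1, 2, 3, 5, 7, 8, 10, 11, 13, 16, 17, 19, 20}.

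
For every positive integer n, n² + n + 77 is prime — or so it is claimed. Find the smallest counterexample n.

n = 6

Check each positive integer n in order until n² + n + 77 is not prime.
The first 5 eligible values, up to n = 5, all satisfy the conclusion.
n = 6: n² + n + 77 = 119 = 7 × 17, composite.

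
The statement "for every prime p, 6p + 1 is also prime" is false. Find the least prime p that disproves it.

A counterexample is any prime p such that 6p + 1 is not prime; we check each in order.
The first 7 eligible values, up to p = 17, all satisfy the conclusion.
p = 19: 6p + 1 = 115 = 5 × 23, not prime.
So p = 19 is the smallest counterexample.

p = 19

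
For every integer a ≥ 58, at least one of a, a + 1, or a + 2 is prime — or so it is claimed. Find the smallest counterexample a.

a = 58: 59 is prime.
a = 59: 59 is prime.
a = 60: 61 is prime.
a = 61: 61 is prime.
a = 62: 62 = 2 × 31; 63 = 3 × 21; 64 = 2 × 32 — all composite.

a = 62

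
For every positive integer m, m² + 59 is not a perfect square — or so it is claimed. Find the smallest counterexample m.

m = 29

We need the least positive integer m for which m² + 59 is a perfect square.
The first 28 eligible values, up to m = 28, all satisfy the conclusion.
m = 29: 29² + 59 = 900 = 30², a perfect square.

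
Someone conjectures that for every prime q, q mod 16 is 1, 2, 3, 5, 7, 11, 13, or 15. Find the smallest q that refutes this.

We need the least prime q for which the claim fails.
The first 12 eligible values, up to q = 37, all satisfy the conclusion.
q = 41: 41 mod 16 = 9 — not in {1, 2, 3, 5, 7, 11, 13, 15}.
So q = 41 is the smallest counterexample.

q = 41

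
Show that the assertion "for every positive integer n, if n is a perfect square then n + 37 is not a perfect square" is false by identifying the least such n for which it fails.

n = 324

A counterexample is any positive integer n such that n is a perfect square but n + 37 is a perfect square; we check each in order.
For n = 1, 4, 9, 16, …, 225, 256, 289 the conclusion holds.
n = 324: 324 = 18² and 324 + 37 = 361 = 19².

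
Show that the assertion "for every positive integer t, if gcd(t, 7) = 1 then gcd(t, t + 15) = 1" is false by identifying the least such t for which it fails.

t = 3

A counterexample is any positive integer t such that gcd(t, 7) = 1 but gcd(t, t + 15) > 1; we check each in order.
For t = 1, 2 the conclusion holds.
t = 3: gcd(3, 18) = 3.
Hence t = 3 is a counterexample.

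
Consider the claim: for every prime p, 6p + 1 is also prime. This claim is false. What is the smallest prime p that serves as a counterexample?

p = 19

Check each prime p in order until 6p + 1 is not prime.
The first 7 eligible values, up to p = 17, all satisfy the conclusion.
p = 19: 6p + 1 = 115 = 5 × 23, not prime.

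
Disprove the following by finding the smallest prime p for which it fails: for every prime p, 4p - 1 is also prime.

We need the least prime p for which 4p - 1 is not prime.
p = 2: 4p - 1 = 7, prime.
p = 3: 4p - 1 = 11, prime.
p = 5: 4p - 1 = 19, prime.
p = 7: 4p - 1 = 27 = 3 × 9, not prime.

p = 7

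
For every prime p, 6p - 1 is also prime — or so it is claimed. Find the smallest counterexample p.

p = 11

Check each prime p in order until 6p - 1 is not prime.
For p = 2, 3, 5, 7 the conclusion holds.
p = 11: 6p - 1 = 65 = 5 × 13, not prime.
Hence p = 11 is a counterexample.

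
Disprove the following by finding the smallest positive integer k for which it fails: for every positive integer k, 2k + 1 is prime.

k = 4

We need the least positive integer k for which 2k + 1 is not prime.
For k = 1, 2, 3 the conclusion holds.
k = 4: 2k + 1 = 9 = 3 × 3, composite.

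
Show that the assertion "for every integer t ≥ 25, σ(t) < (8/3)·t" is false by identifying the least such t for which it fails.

t = 60

A counterexample is any integer t ≥ 25 such that the claim fails; we check each in order.
For t = 25, 26, 27, 28, …, 57, 58, 59 the conclusion holds.
t = 60: σ(60) = 168; 168 ≥ 160.
Thus t = 60 disproves the claim, and no smaller t works.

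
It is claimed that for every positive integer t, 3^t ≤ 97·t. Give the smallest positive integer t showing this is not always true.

t = 6

For t = 1, 2, 3, 4, 5 the conclusion holds.
t = 6: 3^t = 729 and 97·t = 582, so 729 > 582.
Hence t = 6 is a counterexample.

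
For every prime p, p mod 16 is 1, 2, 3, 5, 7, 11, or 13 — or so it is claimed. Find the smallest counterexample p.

p = 31

Check each prime p in order until the claim fails.
For p = 2, 3, 5, 7, 11, 13, 17, 19, 23, 29 the conclusion holds.
p = 31: 31 mod 16 = 15 — not in {1, 2, 3, 5, 7, 11, 13}.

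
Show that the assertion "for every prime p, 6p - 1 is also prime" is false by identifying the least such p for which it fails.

Check each prime p in order until 6p - 1 is not prime.
For p = 2, 3, 5, 7 the conclusion holds.
p = 11: 6p - 1 = 65 = 5 × 13, not prime.
Thus p = 11 disproves the claim, and no smaller p works.

p = 11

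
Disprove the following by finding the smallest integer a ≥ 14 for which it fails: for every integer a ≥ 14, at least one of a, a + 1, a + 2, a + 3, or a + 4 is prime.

a = 24

The first 10 eligible values, up to a = 23, all satisfy the conclusion.
a = 24: 24 = 2 × 12; 25 = 5 × 5; 26 = 2 × 13; 27 = 3 × 9; 28 = 2 × 14 — all composite.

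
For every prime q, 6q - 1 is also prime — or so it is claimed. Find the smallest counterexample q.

q = 11

We need the least prime q for which 6q - 1 is not prime.
q = 2: 6q - 1 = 11, prime.
q = 3: 6q - 1 = 17, prime.
q = 5: 6q - 1 = 29, prime.
q = 7: 6q - 1 = 41, prime.
q = 11: 6q - 1 = 65 = 5 × 13, not prime.
Thus q = 11 disproves the claim, and no smaller q works.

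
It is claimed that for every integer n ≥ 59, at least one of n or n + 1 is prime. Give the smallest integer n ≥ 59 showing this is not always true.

n = 59: 59 is prime.
n = 60: 61 is prime.
n = 61: 61 is prime.
n = 62: 62 = 2 × 31; 63 = 3 × 21 — both composite.
Hence n = 62 is a counterexample.

n = 62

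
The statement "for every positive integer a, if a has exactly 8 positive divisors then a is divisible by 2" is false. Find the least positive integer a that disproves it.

a = 105

Check each positive integer a in order until a has exactly 8 positive divisors but a is not divisible by 2.
The first 12 eligible values, up to a = 104, all satisfy the conclusion.
a = 105: τ(105) = 8; 105 mod 2 = 1.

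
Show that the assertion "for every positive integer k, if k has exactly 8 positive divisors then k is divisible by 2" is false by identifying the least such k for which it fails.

k = 105

Check each positive integer k in order until k has exactly 8 positive divisors but k is not divisible by 2.
For k = 24, 30, 40, 42, …, 88, 102, 104 the conclusion holds.
k = 105: τ(105) = 8; 105 mod 2 = 1.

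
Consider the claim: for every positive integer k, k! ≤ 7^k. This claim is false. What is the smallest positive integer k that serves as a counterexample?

k = 17

For k = 1, 2, 3, 4, …, 14, 15, 16 the conclusion holds.
k = 17: k! = 355687428096000 and 7^k = 232630513987207, so 355687428096000 > 232630513987207.
Hence k = 17 is a counterexample.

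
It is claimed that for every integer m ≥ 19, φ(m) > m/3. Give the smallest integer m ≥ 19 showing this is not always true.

m = 24

A counterexample is any integer m ≥ 19 such that the claim fails; we check each in order.
For m = 19, 20, 21, 22, 23 the conclusion holds.
m = 24: φ(24) = 8 and 24/3 = 8, so φ(24) ≤ 24/3.
Hence m = 24 is a counterexample.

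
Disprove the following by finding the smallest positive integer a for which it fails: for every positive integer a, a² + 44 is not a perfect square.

For a = 1, 2, 3, 4, 5, 6, 7, 8, 9 the conclusion holds.
a = 10: 10² + 44 = 144 = 12², a perfect square.

a = 10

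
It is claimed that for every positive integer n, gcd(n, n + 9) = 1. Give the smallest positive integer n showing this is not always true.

n = 1: gcd(1, 10) = 1.
n = 2: gcd(2, 11) = 1.
n = 3: gcd(3, 12) = 3.
Thus n = 3 disproves the claim, and no smaller n works.

n = 3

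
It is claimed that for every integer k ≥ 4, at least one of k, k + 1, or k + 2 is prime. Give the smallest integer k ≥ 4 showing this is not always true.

The first 4 eligible values, up to k = 7, all satisfy the conclusion.
k = 8: 8 = 2 × 4; 9 = 3 × 3; 10 = 2 × 5 — all composite.

k = 8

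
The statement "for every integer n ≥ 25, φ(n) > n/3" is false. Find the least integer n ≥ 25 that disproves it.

n = 30

A counterexample is any integer n ≥ 25 such that the claim fails; we check each in order.
n = 25: φ(25) = 20 and 25/3 = 25/3, so φ(25) > 25/3.
n = 26: φ(26) = 12 and 26/3 = 26/3, so φ(26) > 26/3.
n = 27: φ(27) = 18 and 27/3 = 9, so φ(27) > 27/3.
n = 28: φ(28) = 12 and 28/3 = 28/3, so φ(28) > 28/3.
n = 29: φ(29) = 28 and 29/3 = 29/3, so φ(29) > 29/3.
n = 30: φ(30) = 8 and 30/3 = 10, so φ(30) ≤ 30/3.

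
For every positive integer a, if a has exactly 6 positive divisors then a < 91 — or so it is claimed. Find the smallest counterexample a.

a = 92

We need the least positive integer a for which a has exactly 6 positive divisors but the claim fails.
The first 13 eligible values, up to a = 76, all satisfy the conclusion.
a = 92: τ(92) = 6; 92 ≥ 91.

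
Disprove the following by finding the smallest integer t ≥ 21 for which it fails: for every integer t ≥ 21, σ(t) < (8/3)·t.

A counterexample is any integer t ≥ 21 such that the claim fails; we check each in order.
The first 39 eligible values, up to t = 59, all satisfy the conclusion.
t = 60: σ(60) = 168; 168 ≥ 160.
Thus t = 60 disproves the claim, and no smaller t works.

t = 60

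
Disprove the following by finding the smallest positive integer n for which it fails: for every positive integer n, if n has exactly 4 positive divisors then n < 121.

For n = 6, 8, 10, 14, …, 115, 118, 119 the conclusion holds.
n = 122: τ(122) = 4; 122 ≥ 121.
Hence n = 122 is a counterexample.

n = 122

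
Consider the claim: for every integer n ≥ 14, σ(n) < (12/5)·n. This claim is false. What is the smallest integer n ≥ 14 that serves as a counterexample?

n = 24

We need the least integer n ≥ 14 for which the claim fails.
For n = 14, 15, 16, 17, 18, 19, 20, 21, 22, 23 the conclusion holds.
n = 24: σ(24) = 60; 60 ≥ 288/5.
So n = 24 is the smallest counterexample.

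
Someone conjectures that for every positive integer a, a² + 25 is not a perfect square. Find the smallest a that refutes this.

Check each positive integer a in order until a² + 25 is a perfect square.
For a = 1, 2, 3, 4, …, 9, 10, 11 the conclusion holds.
a = 12: 12² + 25 = 169 = 13², a perfect square.
So a = 12 is the smallest counterexample.

a = 12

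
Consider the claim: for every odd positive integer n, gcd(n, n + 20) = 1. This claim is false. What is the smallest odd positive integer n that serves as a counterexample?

n = 5

n = 1: gcd(1, 21) = 1.
n = 3: gcd(3, 23) = 1.
n = 5: gcd(5, 25) = 5.
So n = 5 is the smallest counterexample.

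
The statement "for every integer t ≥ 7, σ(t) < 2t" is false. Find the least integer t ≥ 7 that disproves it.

The first 5 eligible values, up to t = 11, all satisfy the conclusion.
t = 12: σ(12) = 28; 28 ≥ 24.

t = 12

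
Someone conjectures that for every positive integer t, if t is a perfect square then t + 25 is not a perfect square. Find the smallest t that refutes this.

t = 144

For t = 1, 4, 9, 16, …, 81, 100, 121 the conclusion holds.
t = 144: 144 = 12² and 144 + 25 = 169 = 13².
Thus t = 144 disproves the claim, and no smaller t works.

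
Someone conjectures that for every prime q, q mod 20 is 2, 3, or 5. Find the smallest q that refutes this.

We need the least prime q for which the claim fails.
q = 2: 2 mod 20 = 2.
q = 3: 3 mod 20 = 3.
q = 5: 5 mod 20 = 5.
q = 7: 7 mod 20 = 7 — not in {2, 3, 5}.
Thus q = 7 disproves the claim, and no smaller q works.

q = 7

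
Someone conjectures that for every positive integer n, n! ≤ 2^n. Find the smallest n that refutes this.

For n = 1, 2, 3 the conclusion holds.
n = 4: n! = 24 and 2^n = 16, so 24 > 16.
Hence n = 4 is a counterexample.

n = 4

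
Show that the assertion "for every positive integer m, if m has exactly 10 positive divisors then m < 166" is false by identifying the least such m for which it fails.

m = 176

For m = 48, 80, 112, 162 the conclusion holds.
m = 176: τ(176) = 10; 176 ≥ 166.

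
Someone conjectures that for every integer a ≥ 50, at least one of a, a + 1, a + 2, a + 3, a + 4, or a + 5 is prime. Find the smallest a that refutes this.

A counterexample is any integer a ≥ 50 such that a, a + 1, a + 2, a + 3, a + 4, a + 5 are all composite; we check each in order.
For a = 50, 51, 52, 53, …, 87, 88, 89 the conclusion holds.
a = 90: 90 = 2 × 45; 91 = 7 × 13; 92 = 2 × 46; 93 = 3 × 31; 94 = 2 × 47; 95 = 5 × 19 — all composite.

a = 90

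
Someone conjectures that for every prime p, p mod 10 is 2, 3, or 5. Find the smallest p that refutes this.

p = 7

Check each prime p in order until the claim fails.
For p = 2, 3, 5 the conclusion holds.
p = 7: 7 mod 10 = 7 — not in {2, 3, 5}.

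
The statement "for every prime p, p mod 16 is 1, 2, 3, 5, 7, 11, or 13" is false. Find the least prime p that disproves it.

p = 31

Check each prime p in order until the claim fails.
The first 10 eligible values, up to p = 29, all satisfy the conclusion.
p = 31: 31 mod 16 = 15 — not in {1, 2, 3, 5, 7, 11, 13}.
Thus p = 31 disproves the claim, and no smaller p works.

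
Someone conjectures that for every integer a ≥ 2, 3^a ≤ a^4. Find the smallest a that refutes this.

Check each integer a ≥ 2 in order until 3^a > a^4.
For a = 2, 3, 4, 5, 6, 7 the conclusion holds.
a = 8: 3^a = 6561 and a^4 = 4096, so 6561 > 4096.
So a = 8 is the smallest counterexample.

a = 8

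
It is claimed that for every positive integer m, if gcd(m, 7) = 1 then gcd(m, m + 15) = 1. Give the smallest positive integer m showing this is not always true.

m = 3

For m = 1, 2 the conclusion holds.
m = 3: gcd(3, 18) = 3.
Thus m = 3 disproves the claim, and no smaller m works.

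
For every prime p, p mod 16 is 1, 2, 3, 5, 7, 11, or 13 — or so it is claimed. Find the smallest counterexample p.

A counterexample is any prime p such that the claim fails; we check each in order.
The first 10 eligible values, up to p = 29, all satisfy the conclusion.
p = 31: 31 mod 16 = 15 — not in {1, 2, 3, 5, 7, 11, 13}.
Thus p = 31 disproves the claim, and no smaller p works.

p = 31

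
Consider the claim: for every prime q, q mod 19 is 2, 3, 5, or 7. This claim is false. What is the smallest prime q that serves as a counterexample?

A counterexample is any prime q such that the claim fails; we check each in order.
For q = 2, 3, 5, 7 the conclusion holds.
q = 11: 11 mod 19 = 11 — not in {2, 3, 5, 7}.
Thus q = 11 disproves the claim, and no smaller q works.

q = 11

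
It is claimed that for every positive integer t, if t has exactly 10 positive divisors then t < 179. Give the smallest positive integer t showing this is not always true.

t = 48: τ(48) = 10; 48 < 179.
t = 80: τ(80) = 10; 80 < 179.
t = 112: τ(112) = 10; 112 < 179.
t = 162: τ(162) = 10; 162 < 179.
t = 176: τ(176) = 10; 176 < 179.
t = 208: τ(208) = 10; 208 ≥ 179.
Thus t = 208 disproves the claim, and no smaller t works.

t = 208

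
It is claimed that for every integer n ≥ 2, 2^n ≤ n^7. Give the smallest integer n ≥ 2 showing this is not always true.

A counterexample is any integer n ≥ 2 such that 2^n > n^7; we check each in order.
The first 35 eligible values, up to n = 36, all satisfy the conclusion.
n = 37: 2^n = 137438953472 and n^7 = 94931877133, so 137438953472 > 94931877133.

n = 37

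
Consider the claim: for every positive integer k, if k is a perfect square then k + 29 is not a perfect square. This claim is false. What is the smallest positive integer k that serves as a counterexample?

A counterexample is any positive integer k such that k is a perfect square but k + 29 is a perfect square; we check each in order.
For k = 1, 4, 9, 16, …, 121, 144, 169 the conclusion holds.
k = 196: 196 = 14² and 196 + 29 = 225 = 15².
Hence k = 196 is a counterexample.

k = 196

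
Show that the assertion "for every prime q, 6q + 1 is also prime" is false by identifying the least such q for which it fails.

q = 19

We need the least prime q for which 6q + 1 is not prime.
For q = 2, 3, 5, 7, 11, 13, 17 the conclusion holds.
q = 19: 6q + 1 = 115 = 5 × 23, not prime.
Thus q = 19 disproves the claim, and no smaller q works.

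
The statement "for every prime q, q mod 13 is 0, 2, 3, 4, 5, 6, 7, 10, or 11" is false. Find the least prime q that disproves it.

q = 47

For q = 2, 3, 5, 7, …, 37, 41, 43 the conclusion holds.
q = 47: 47 mod 13 = 8 — not in {0, 2, 3, 4, 5, 6, 7, 10, 11}.
Hence q = 47 is a counterexample.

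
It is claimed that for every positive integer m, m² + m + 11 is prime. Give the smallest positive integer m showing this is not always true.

m = 10

For m = 1, 2, 3, 4, 5, 6, 7, 8, 9 the conclusion holds.
m = 10: m² + m + 11 = 121 = 11 × 11, composite.
Thus m = 10 disproves the claim, and no smaller m works.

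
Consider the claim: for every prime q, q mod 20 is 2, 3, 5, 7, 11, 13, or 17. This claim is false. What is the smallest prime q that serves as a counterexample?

Check each prime q in order until the claim fails.
The first 7 eligible values, up to q = 17, all satisfy the conclusion.
q = 19: 19 mod 20 = 19 — not in {2, 3, 5, 7, 11, 13, 17}.

q = 19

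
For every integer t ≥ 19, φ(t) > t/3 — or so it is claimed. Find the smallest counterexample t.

t = 19: φ(19) = 18 and 19/3 = 19/3, so φ(19) > 19/3.
t = 20: φ(20) = 8 and 20/3 = 20/3, so φ(20) > 20/3.
t = 21: φ(21) = 12 and 21/3 = 7, so φ(21) > 21/3.
t = 22: φ(22) = 10 and 22/3 = 22/3, so φ(22) > 22/3.
t = 23: φ(23) = 22 and 23/3 = 23/3, so φ(23) > 23/3.
t = 24: φ(24) = 8 and 24/3 = 8, so φ(24) ≤ 24/3.
Thus t = 24 disproves the claim, and no smaller t works.

t = 24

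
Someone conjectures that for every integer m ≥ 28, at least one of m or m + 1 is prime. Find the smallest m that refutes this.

Check each integer m ≥ 28 in order until m, m + 1 are both composite.
The first 4 eligible values, up to m = 31, all satisfy the conclusion.
m = 32: 32 = 2 × 16; 33 = 3 × 11 — both composite.
So m = 32 is the smallest counterexample.

m = 32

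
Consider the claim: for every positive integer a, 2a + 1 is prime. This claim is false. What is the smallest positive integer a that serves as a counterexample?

a = 4

Check each positive integer a in order until 2a + 1 is not prime.
a = 1: 2a + 1 = 3, prime.
a = 2: 2a + 1 = 5, prime.
a = 3: 2a + 1 = 7, prime.
a = 4: 2a + 1 = 9 = 3 × 3, composite.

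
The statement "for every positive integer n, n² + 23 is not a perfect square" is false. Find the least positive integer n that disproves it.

The first 10 eligible values, up to n = 10, all satisfy the conclusion.
n = 11: 11² + 23 = 144 = 12², a perfect square.
Hence n = 11 is a counterexample.

n = 11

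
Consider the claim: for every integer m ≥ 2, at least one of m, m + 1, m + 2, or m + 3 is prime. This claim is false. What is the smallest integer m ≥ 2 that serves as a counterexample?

A counterexample is any integer m ≥ 2 such that m, m + 1, m + 2, m + 3 are all composite; we check each in order.
The first 22 eligible values, up to m = 23, all satisfy the conclusion.
m = 24: 24 = 2 × 12; 25 = 5 × 5; 26 = 2 × 13; 27 = 3 × 9 — all composite.
Thus m = 24 disproves the claim, and no smaller m works.

m = 24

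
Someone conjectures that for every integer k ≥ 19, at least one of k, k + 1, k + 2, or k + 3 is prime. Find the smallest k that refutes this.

Check each integer k ≥ 19 in order until k, k + 1, k + 2, k + 3 are all composite.
For k = 19, 20, 21, 22, 23 the conclusion holds.
k = 24: 24 = 2 × 12; 25 = 5 × 5; 26 = 2 × 13; 27 = 3 × 9 — all composite.

k = 24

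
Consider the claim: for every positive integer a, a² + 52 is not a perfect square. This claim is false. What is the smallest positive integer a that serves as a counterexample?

A counterexample is any positive integer a such that a² + 52 is a perfect square; we check each in order.
For a = 1, 2, 3, 4, …, 9, 10, 11 the conclusion holds.
a = 12: 12² + 52 = 196 = 14², a perfect square.

a = 12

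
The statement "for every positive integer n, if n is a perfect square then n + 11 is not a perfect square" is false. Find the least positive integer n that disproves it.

n = 1: 1 + 11 = 12, not a perfect square.
n = 4: 4 + 11 = 15, not a perfect square.
n = 9: 9 + 11 = 20, not a perfect square.
n = 16: 16 + 11 = 27, not a perfect square.
n = 25: 25 = 5² and 25 + 11 = 36 = 6².
Hence n = 25 is a counterexample.

n = 25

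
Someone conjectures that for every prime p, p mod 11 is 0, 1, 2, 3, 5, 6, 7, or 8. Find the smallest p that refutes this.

p = 31

For p = 2, 3, 5, 7, 11, 13, 17, 19, 23, 29 the conclusion holds.
p = 31: 31 mod 11 = 9 — not in {0, 1, 2, 3, 5, 6, 7, 8}.
So p = 31 is the smallest counterexample.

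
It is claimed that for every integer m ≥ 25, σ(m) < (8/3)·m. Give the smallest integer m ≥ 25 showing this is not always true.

Check each integer m ≥ 25 in order until the claim fails.
The first 35 eligible values, up to m = 59, all satisfy the conclusion.
m = 60: σ(60) = 168; 168 ≥ 160.
Hence m = 60 is a counterexample.

m = 60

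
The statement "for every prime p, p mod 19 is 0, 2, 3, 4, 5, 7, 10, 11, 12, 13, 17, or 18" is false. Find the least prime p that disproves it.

A counterexample is any prime p such that the claim fails; we check each in order.
The first 14 eligible values, up to p = 43, all satisfy the conclusion.
p = 47: 47 mod 19 = 9 — not in {0, 2, 3, 4, 5, 7, 10, 11, 12, 13, 17, 18}.
Thus p = 47 disproves the claim, and no smaller p works.

p = 47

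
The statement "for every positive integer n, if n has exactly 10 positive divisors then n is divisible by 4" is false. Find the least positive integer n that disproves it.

For n = 48, 80, 112 the conclusion holds.
n = 162: τ(162) = 10; 162 mod 4 = 2.

n = 162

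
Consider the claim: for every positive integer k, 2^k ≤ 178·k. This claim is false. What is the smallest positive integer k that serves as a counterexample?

k = 11

Check each positive integer k in order until 2^k > 178·k.
For k = 1, 2, 3, 4, 5, 6, 7, 8, 9, 10 the conclusion holds.
k = 11: 2^k = 2048 and 178·k = 1958, so 2048 > 1958.
Hence k = 11 is a counterexample.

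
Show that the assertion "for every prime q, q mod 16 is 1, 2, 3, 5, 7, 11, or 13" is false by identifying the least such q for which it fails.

The first 10 eligible values, up to q = 29, all satisfy the conclusion.
q = 31: 31 mod 16 = 15 — not in {1, 2, 3, 5, 7, 11, 13}.

q = 31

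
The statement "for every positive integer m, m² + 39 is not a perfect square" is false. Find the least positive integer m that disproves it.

For m = 1, 2, 3, 4 the conclusion holds.
m = 5: 5² + 39 = 64 = 8², a perfect square.

m = 5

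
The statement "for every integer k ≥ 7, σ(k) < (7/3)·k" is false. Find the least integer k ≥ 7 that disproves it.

For k = 7, 8, 9, 10, 11 the conclusion holds.
k = 12: σ(12) = 28; 28 ≥ 28.

k = 12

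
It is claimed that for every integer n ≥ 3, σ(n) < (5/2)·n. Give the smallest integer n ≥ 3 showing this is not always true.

n = 24

For n = 3, 4, 5, 6, …, 21, 22, 23 the conclusion holds.
n = 24: σ(24) = 60; 60 ≥ 60.
So n = 24 is the smallest counterexample.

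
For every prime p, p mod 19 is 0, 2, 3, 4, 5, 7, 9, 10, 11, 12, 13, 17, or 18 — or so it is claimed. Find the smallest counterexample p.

Check each prime p in order until the claim fails.
The first 15 eligible values, up to p = 47, all satisfy the conclusion.
p = 53: 53 mod 19 = 15 — not in {0, 2, 3, 4, 5, 7, 9, 10, 11, 12, 13, 17, 18}.

p = 53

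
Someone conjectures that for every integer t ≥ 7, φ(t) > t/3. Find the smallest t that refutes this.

The first 5 eligible values, up to t = 11, all satisfy the conclusion.
t = 12: φ(12) = 4 and 12/3 = 4, so φ(12) ≤ 12/3.

t = 12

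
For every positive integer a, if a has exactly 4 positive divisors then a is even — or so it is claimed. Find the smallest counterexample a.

a = 15

We need the least positive integer a for which a has exactly 4 positive divisors but a is odd.
For a = 6, 8, 10, 14 the conclusion holds.
a = 15: divisors of 15: 1, 3, 5, 15; 15 is odd.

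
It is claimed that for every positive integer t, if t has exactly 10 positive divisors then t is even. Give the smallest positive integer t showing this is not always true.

Check each positive integer t in order until t has exactly 10 positive divisors but t is odd.
For t = 48, 80, 112, 162, 176, 208, 272, 304, 368 the conclusion holds.
t = 405: divisors of 405: 10 divisors; 405 is odd.
So t = 405 is the smallest counterexample.

t = 405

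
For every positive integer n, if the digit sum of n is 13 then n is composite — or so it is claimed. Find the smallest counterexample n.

We need the least positive integer n for which the digit sum of n is 13 but n is prime.
For n = 49, 58 the conclusion holds.
n = 67: digit sum 13; 67 is prime, not composite.
So n = 67 is the smallest counterexample.

n = 67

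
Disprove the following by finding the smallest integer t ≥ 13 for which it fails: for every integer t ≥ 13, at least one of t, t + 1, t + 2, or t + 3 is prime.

t = 24

The first 11 eligible values, up to t = 23, all satisfy the conclusion.
t = 24: 24 = 2 × 12; 25 = 5 × 5; 26 = 2 × 13; 27 = 3 × 9 — all composite.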